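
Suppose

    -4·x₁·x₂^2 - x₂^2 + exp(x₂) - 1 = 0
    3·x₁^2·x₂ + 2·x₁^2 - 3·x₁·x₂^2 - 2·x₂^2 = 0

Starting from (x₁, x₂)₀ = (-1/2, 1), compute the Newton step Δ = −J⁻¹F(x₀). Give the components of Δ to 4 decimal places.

(0.1089, -0.4838)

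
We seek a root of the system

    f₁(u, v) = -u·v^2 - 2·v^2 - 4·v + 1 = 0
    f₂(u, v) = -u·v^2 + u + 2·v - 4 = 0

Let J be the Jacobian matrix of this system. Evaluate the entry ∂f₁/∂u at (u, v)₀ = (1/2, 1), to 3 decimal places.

∂f₁/∂u = -v^2.
At (1/2, 1) this is -1.000.

-1.000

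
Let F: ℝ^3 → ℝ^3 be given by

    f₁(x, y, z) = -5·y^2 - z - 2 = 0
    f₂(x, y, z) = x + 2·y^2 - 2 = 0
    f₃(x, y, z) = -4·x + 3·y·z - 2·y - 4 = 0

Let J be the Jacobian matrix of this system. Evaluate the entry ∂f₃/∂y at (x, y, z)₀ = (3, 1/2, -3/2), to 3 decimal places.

-6.500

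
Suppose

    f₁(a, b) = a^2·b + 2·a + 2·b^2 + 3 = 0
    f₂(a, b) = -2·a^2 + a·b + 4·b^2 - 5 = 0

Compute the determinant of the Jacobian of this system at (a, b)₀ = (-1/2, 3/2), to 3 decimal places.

J = [[2·a·b + 2, a^2 + 4·b], [-4·a + b, a + 8·b]].
At the point, J = [[0.500, 6.250], [3.500, 11.500]].
det J = -16.125.

-16.125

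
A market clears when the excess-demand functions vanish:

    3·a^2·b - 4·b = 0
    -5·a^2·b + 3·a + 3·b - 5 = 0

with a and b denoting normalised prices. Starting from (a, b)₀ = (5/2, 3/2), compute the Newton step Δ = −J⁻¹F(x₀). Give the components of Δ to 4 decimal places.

(-0.2909, -1.0562)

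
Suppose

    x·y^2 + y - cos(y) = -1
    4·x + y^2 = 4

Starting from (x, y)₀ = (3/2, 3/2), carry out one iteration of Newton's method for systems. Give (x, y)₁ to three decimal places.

(0.970, 0.790)

At (3/2, 3/2): F = (5.80426, 4.250).
Jacobian J = [[y^2, 2·x·y + sin(y) + 1], [4, 2·y]].
At the point, J = [[2.250, 6.49749], [4.000, 3.000]] (det J = -19.23998).
Solving J·Δ = −F gives Δ = (-0.530, -0.710).
Then the next iterate is (x, y)₁ = (0.970, 0.790).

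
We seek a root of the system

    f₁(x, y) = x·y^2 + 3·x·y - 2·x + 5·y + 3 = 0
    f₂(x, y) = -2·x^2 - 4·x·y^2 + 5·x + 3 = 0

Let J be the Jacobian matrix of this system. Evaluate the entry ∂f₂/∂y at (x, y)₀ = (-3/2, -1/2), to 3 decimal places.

∂f₂/∂y = -8·x·y.
At (-3/2, -1/2) this is -6.000.

-6.000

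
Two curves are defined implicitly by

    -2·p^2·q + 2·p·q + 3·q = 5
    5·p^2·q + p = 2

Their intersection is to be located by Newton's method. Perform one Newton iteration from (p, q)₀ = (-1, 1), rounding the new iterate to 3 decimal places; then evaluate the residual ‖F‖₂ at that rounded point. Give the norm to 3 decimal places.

5.333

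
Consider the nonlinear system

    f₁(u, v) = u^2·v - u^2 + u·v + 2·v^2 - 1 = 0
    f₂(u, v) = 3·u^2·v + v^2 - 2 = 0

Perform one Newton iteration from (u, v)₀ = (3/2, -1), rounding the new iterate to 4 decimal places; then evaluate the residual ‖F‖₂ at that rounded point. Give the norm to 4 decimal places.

3.1819

At (3/2, -1): F = (-5.0000, -7.7500).
Jacobian J = [[2·u·v - 2·u + v, u^2 + u + 4·v], [6·u·v, 3·u^2 + 2·v]].
At the point, J = [[-7.0000, -0.2500], [-9.0000, 4.7500]] (det J = -35.5000).
Solving J·Δ = −F gives Δ = (-0.7236, 0.2606).
Then the next iterate is (u, v)₁ = (0.7764, -0.7394).
Re-evaluating at (0.7764, -0.7394): F = (-1.529150, -2.790412), so ‖F‖₂ = 3.1819.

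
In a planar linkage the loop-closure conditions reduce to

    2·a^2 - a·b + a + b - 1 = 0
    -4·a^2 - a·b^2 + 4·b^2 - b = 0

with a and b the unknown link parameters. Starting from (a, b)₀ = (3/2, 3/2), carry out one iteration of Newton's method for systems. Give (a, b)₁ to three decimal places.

(0.620, 0.321)

At (3/2, 3/2): F = (4.250, -4.875).
Jacobian J = [[4·a - b + 1, -a + 1], [-8·a - b^2, -2·a·b + 8·b - 1]].
At the point, J = [[5.500, -0.500], [-14.250, 6.500]] (det J = 28.625).
Solving J·Δ = −F gives Δ = (-0.880, -1.179).
Then the next iterate is (a, b)₁ = (0.620, 0.321).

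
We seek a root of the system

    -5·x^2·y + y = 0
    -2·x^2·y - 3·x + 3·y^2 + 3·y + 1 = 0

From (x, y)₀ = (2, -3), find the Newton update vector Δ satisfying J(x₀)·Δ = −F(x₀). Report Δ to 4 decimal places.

(-0.6198, 1.0428)

At (2, -3): F = (57.0000, 37.0000).
Jacobian J = [[-10·x·y, -5·x^2 + 1], [-4·x·y - 3, -2·x^2 + 6·y + 3]].
At the point, J = [[60.0000, -19.0000], [21.0000, -23.0000]] (det J = -981.0000).
Solving J·Δ = −F gives Δ = (-0.6198, 1.0428).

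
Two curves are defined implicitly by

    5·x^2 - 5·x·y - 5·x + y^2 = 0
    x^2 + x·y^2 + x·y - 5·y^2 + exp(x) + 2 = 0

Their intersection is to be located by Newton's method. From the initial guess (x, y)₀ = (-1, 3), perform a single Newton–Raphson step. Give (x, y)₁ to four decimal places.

(-0.3292, 1.7384)

At (-1, 3): F = (34.0000, -53.632121).
Jacobian J = [[10·x - 5·y - 5, -5·x + 2·y], [2·x + y^2 + y + exp(x), 2·x·y + x - 10·y]].
At the point, J = [[-30.0000, 11.0000], [10.367879, -37.0000]] (det J = 995.953326).
Solving J·Δ = −F gives Δ = (0.6708, -1.2616).
Then the next iterate is (x, y)₁ = (-0.3292, 1.7384).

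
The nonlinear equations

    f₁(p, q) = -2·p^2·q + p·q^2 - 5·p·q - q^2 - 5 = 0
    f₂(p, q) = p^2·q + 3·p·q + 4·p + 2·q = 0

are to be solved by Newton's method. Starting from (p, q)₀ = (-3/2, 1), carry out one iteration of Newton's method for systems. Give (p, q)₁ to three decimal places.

(0.017, 0.267)

At (-3/2, 1): F = (-4.500, -6.250).
Jacobian J = [[-4·p·q + q^2 - 5·q, -2·p^2 + 2·p·q - 5·p - 2·q], [2·p·q + 3·q + 4, p^2 + 3·p + 2]].
At the point, J = [[2.000, -2.000], [4.000, -0.250]] (det J = 7.500).
Solving J·Δ = −F gives Δ = (1.517, -0.733).
Then the next iterate is (p, q)₁ = (0.017, 0.267).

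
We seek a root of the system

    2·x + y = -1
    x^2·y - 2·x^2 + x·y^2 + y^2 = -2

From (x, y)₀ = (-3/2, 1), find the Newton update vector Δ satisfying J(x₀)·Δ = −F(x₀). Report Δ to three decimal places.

(-0.333, 1.667)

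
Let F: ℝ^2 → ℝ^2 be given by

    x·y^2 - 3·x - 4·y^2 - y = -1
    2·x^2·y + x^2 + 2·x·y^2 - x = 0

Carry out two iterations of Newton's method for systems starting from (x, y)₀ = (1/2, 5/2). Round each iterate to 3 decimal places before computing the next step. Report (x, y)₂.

At (1/2, 5/2): F = (-24.875, 7.250).
Jacobian J = [[y^2 - 3, 2·x·y - 8·y - 1], [4·x·y + 2·x + 2·y^2 - 1, 2·x^2 + 4·x·y]].
At the point, J = [[3.250, -18.500], [17.500, 5.500]] (det J = 341.625).
Solving J·Δ = −F gives Δ = (0.008, -1.343).
Then the next iterate is (x, y)₁ = (0.508, 1.157).
Round to (0.508, 1.157) and repeat: F = (-6.35556, 1.70729), J = [[-1.66135, -9.08049], [5.04432, 2.86715]].
Δ = (0.066, -0.712), so (x, y)₂ = (0.574, 0.445).

(0.574, 0.445)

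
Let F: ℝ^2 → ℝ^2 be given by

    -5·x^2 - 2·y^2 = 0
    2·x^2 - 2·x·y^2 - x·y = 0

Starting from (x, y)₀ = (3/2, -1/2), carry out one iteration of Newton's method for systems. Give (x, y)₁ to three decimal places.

(0.728, -0.413)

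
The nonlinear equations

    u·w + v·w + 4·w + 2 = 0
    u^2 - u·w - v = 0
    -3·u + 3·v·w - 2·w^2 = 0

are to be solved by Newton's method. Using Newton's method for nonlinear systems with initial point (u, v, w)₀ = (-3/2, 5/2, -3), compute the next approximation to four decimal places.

(-1.2500, -3.7500, -4.0000)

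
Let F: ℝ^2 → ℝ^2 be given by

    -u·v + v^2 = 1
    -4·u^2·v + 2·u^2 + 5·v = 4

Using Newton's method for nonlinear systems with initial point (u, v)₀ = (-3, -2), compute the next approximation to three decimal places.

(-1.615, -2.230)

At (-3, -2): F = (-3.000, 76.000).
Jacobian J = [[-v, -u + 2·v], [-8·u·v + 4·u, -4·u^2 + 5]].
At the point, J = [[2.000, -1.000], [-60.000, -31.000]] (det J = -122.000).
Solving J·Δ = −F gives Δ = (1.385, -0.230).
Then the next iterate is (u, v)₁ = (-1.615, -2.230).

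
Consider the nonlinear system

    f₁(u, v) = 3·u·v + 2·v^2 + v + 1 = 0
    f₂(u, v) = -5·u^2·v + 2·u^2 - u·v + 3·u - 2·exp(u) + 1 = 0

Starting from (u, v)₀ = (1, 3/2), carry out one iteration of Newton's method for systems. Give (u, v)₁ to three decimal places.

At (1, 3/2): F = (11.500, -8.43656).
Jacobian J = [[3·v, 3·u + 4·v + 1], [-10·u·v + 4·u - v - 2·exp(u) + 3, -5·u^2 - u]].
At the point, J = [[4.500, 10.000], [-14.93656, -6.000]] (det J = 122.36564).
Solving J·Δ = −F gives Δ = (-0.126, -1.093).
Then the next iterate is (u, v)₁ = (0.874, 0.407).

(0.874, 0.407)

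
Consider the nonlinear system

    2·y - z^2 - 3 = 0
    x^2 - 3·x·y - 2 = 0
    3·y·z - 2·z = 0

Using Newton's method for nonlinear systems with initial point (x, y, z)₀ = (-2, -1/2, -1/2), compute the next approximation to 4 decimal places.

At (-2, -1/2, -1/2): F = (-4.2500, -1.0000, 1.7500).
Jacobian J = [[0, 2, -2·z], [2·x - 3·y, -3·x, 0], [0, 3·z, 3·y - 2]].
At the point, J = [[0.0000, 2.0000, 1.0000], [-2.5000, 6.0000, 0.0000], [0.0000, -1.5000, -3.5000]] (det J = -13.7500).
Solving J·Δ = −F gives Δ = (5.3273, 2.3864, -0.5227).
Then the next iterate is (x, y, z)₁ = (3.3273, 1.8864, -1.0227).

(3.3273, 1.8864, -1.0227)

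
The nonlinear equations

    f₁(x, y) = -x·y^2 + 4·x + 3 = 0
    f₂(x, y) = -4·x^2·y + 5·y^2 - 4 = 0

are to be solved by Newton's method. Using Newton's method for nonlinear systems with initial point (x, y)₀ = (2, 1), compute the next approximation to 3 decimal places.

At (2, 1): F = (9.000, -15.000).
Jacobian J = [[-y^2 + 4, -2·x·y], [-8·x·y, -4·x^2 + 10·y]].
At the point, J = [[3.000, -4.000], [-16.000, -6.000]] (det J = -82.000).
Solving J·Δ = −F gives Δ = (-1.390, 1.207).
Then the next iterate is (x, y)₁ = (0.610, 2.207).

(0.610, 2.207)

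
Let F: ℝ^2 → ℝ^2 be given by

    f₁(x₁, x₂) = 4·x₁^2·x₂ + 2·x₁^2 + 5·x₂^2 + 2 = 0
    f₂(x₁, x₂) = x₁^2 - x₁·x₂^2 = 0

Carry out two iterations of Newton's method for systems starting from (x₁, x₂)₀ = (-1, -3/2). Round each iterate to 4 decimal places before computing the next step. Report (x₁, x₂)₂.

(-0.9962, 0.7052)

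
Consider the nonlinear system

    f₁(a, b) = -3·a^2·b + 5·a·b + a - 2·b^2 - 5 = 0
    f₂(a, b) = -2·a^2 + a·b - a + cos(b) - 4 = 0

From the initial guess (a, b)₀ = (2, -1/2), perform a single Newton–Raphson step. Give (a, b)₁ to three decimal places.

(2.556, 7.324)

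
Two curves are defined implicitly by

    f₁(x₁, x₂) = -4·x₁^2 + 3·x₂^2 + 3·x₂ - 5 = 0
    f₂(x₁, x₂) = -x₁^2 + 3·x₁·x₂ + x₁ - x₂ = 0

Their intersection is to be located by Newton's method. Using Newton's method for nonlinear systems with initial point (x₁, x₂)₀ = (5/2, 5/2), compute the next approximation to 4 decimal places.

(1.2079, 1.2727)

At (5/2, 5/2): F = (-3.7500, 12.5000).
Jacobian J = [[-8·x₁, 6·x₂ + 3], [-2·x₁ + 3·x₂ + 1, 3·x₁ - 1]].
At the point, J = [[-20.0000, 18.0000], [3.5000, 6.5000]] (det J = -193.0000).
Solving J·Δ = −F gives Δ = (-1.2921, -1.2273).
Then the next iterate is (x₁, x₂)₁ = (1.2079, 1.2727).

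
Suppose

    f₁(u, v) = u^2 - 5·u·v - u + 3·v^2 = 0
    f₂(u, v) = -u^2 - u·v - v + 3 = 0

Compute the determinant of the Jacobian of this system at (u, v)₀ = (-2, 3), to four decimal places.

-48.0000

J = [[2·u - 5·v - 1, -5·u + 6·v], [-2·u - v, -u - 1]].
At the point, J = [[-20.0000, 28.0000], [1.0000, 1.0000]].
det J = -48.0000.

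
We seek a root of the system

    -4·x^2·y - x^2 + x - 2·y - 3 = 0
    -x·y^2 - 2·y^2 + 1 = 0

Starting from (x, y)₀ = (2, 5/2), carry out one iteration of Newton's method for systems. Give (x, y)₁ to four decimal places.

(1.2401, 1.5375)

At (2, 5/2): F = (-50.0000, -24.0000).
Jacobian J = [[-8·x·y - 2·x + 1, -4·x^2 - 2], [-y^2, -2·x·y - 4·y]].
At the point, J = [[-43.0000, -18.0000], [-6.2500, -20.0000]] (det J = 747.5000).
Solving J·Δ = −F gives Δ = (-0.7599, -0.9625).
Then the next iterate is (x, y)₁ = (1.2401, 1.5375).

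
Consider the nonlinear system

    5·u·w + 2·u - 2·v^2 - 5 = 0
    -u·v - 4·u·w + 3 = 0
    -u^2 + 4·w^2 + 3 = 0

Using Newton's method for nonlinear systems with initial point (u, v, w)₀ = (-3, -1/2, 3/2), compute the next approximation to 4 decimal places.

At (-3, -1/2, 3/2): F = (-34.0000, 19.5000, 3.0000).
Jacobian J = [[5·w + 2, -4·v, 5·u], [-v - 4·w, -u, -4·u], [-2·u, 0, 8·w]].
At the point, J = [[9.5000, 2.0000, -15.0000], [-5.5000, 3.0000, 12.0000], [6.0000, 0.0000, 12.0000]] (det J = 888.0000).
Solving J·Δ = −F gives Δ = (1.6723, 0.9105, -1.0861).
Then the next iterate is (u, v, w)₁ = (-1.3277, 0.4105, 0.4139).

(-1.3277, 0.4105, 0.4139)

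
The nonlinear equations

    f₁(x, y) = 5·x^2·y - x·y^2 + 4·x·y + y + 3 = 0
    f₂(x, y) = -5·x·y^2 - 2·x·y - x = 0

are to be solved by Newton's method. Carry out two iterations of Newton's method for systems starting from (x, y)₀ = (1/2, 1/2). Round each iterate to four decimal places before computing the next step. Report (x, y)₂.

At (1/2, 1/2): F = (5.0000, -1.6250).
Jacobian J = [[10·x·y - y^2 + 4·y, 5·x^2 - 2·x·y + 4·x + 1], [-5·y^2 - 2·y - 1, -10·x·y - 2·x]].
At the point, J = [[4.2500, 3.7500], [-3.2500, -3.5000]] (det J = -2.6875).
Solving J·Δ = −F gives Δ = (-4.2442, 3.4767).
Then the next iterate is (x, y)₁ = (-3.7442, 3.9767).
Round to (-3.7442, 3.9767) and repeat: F = (285.377229, 329.579889), J = [[-148.802944, 85.897488], [-88.024114, 156.384001]].
Δ = (1.0388, -1.5228), so (x, y)₂ = (-2.7054, 2.4539).

(-2.7054, 2.4539)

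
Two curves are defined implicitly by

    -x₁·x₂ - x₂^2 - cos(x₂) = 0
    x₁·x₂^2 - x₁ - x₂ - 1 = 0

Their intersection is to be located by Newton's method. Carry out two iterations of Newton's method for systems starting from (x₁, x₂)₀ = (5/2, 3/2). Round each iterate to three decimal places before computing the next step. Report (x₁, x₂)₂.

At (5/2, 3/2): F = (-6.07074, 0.625).
Jacobian J = [[-x₂, -x₁ - 2·x₂ + sin(x₂)], [x₂^2 - 1, 2·x₁·x₂ - 1]].
At the point, J = [[-1.500, -4.50251], [1.250, 6.500]] (det J = -4.12187).
Solving J·Δ = −F gives Δ = (-8.891, 1.614).
Then the next iterate is (x₁, x₂)₁ = (-6.391, 3.114).
Round to (-6.391, 3.114) and repeat: F = (11.20420, -59.69650), J = [[-3.114, 0.19059], [8.69700, -40.80315]].
Δ = (3.555, -0.705), so (x₁, x₂)₂ = (-2.836, 2.409).

(-2.836, 2.409)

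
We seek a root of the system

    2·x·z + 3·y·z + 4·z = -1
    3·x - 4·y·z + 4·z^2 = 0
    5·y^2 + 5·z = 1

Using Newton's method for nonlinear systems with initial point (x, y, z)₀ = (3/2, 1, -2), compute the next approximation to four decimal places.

(-0.4211, 1.0263, -0.8526)

At (3/2, 1, -2): F = (-19.0000, 28.5000, -6.0000).
Jacobian J = [[2·z, 3·z, 2·x + 3·y + 4], [3, -4·z, -4·y + 8·z], [0, 10·y, 5]].
At the point, J = [[-4.0000, -6.0000, 10.0000], [3.0000, 8.0000, -20.0000], [0.0000, 10.0000, 5.0000]] (det J = -570.0000).
Solving J·Δ = −F gives Δ = (-1.9211, 0.0263, 1.1474).
Then the next iterate is (x, y, z)₁ = (-0.4211, 1.0263, -0.8526).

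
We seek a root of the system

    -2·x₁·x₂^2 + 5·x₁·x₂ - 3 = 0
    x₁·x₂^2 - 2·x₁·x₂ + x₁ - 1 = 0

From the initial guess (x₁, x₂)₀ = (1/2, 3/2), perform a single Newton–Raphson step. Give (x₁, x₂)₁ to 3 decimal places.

(1.231, 2.885)

At (1/2, 3/2): F = (-1.500, -0.875).
Jacobian J = [[-2·x₂^2 + 5·x₂, -4·x₁·x₂ + 5·x₁], [x₂^2 - 2·x₂ + 1, 2·x₁·x₂ - 2·x₁]].
At the point, J = [[3.000, -0.500], [0.250, 0.500]] (det J = 1.625).
Solving J·Δ = −F gives Δ = (0.731, 1.385).
Then the next iterate is (x₁, x₂)₁ = (1.231, 2.885).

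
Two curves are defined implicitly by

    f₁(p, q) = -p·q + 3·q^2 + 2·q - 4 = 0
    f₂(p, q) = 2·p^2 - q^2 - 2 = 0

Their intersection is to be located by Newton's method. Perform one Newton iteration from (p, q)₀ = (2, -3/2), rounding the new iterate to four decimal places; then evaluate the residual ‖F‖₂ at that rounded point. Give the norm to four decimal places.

0.6127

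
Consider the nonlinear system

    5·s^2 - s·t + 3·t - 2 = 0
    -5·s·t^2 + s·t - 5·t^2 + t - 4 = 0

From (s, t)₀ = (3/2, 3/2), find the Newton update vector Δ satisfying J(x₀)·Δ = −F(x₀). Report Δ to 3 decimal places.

At (3/2, 3/2): F = (11.500, -28.375).
Jacobian J = [[10·s - t, -s + 3], [-5·t^2 + t, -10·s·t + s - 10·t + 1]].
At the point, J = [[13.500, 1.500], [-9.750, -35.000]] (det J = -457.875).
Solving J·Δ = −F gives Δ = (-0.786, -0.592).

(-0.786, -0.592)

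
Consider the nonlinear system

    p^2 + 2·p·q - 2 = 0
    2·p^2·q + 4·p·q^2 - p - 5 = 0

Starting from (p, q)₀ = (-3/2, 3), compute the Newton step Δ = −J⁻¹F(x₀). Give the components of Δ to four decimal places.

(3.3017, 0.3851)

At (-3/2, 3): F = (-8.7500, -44.0000).
Jacobian J = [[2·p + 2·q, 2·p], [4·p·q + 4·q^2 - 1, 2·p^2 + 8·p·q]].
At the point, J = [[3.0000, -3.0000], [17.0000, -31.5000]] (det J = -43.5000).
Solving J·Δ = −F gives Δ = (3.3017, 0.3851).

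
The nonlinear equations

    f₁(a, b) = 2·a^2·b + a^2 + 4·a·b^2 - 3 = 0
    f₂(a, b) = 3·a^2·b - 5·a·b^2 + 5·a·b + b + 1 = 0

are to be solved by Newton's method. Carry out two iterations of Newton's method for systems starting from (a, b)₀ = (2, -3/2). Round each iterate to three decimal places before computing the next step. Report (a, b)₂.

(-0.139, -1.414)

At (2, -3/2): F = (7.000, -56.000).
Jacobian J = [[4·a·b + 2·a + 4·b^2, 2·a^2 + 8·a·b], [6·a·b - 5·b^2 + 5·b, 3·a^2 - 10·a·b + 5·a + 1]].
At the point, J = [[1.000, -16.000], [-36.750, 53.000]] (det J = -535.000).
Solving J·Δ = −F gives Δ = (-0.981, 0.376).
Then the next iterate is (a, b)₁ = (1.019, -1.124).
Round to (1.019, -1.124) and repeat: F = (0.85365, -15.78903), J = [[2.51008, -7.08613], [-18.80902, 20.66364]].
Δ = (-1.158, -0.290), so (a, b)₂ = (-0.139, -1.414).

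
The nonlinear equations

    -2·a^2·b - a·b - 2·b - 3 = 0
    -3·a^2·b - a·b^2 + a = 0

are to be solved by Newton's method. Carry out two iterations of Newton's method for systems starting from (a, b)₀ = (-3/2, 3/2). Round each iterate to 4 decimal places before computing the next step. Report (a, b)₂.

At (-3/2, 3/2): F = (-10.5000, -8.2500).
Jacobian J = [[-4·a·b - b, -2·a^2 - a - 2], [-6·a·b - b^2 + 1, -3·a^2 - 2·a·b]].
At the point, J = [[7.5000, -5.0000], [12.2500, -2.2500]] (det J = 44.3750).
Solving J·Δ = −F gives Δ = (0.3972, -1.5042).
Then the next iterate is (a, b)₁ = (-1.1028, -0.0042).
Round to (-1.1028, -0.0042) and repeat: F = (-2.986016, -1.087457), J = [[-0.014327, -3.329536], [0.972192, -3.657767]].
Δ = (-2.2197, -0.8873), so (a, b)₂ = (-3.3225, -0.8915).

(-3.3225, -0.8915)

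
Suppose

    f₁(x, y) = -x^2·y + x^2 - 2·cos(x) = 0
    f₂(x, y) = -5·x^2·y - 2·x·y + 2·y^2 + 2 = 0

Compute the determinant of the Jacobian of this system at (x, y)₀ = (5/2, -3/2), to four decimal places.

J = [[-2·x·y + 2·x + 2·sin(x), -x^2], [-10·x·y - 2·y, -5·x^2 - 2·x + 4·y]].
At the point, J = [[13.696944, -6.2500], [40.5000, -42.2500]].
det J = -325.5709.

-325.5709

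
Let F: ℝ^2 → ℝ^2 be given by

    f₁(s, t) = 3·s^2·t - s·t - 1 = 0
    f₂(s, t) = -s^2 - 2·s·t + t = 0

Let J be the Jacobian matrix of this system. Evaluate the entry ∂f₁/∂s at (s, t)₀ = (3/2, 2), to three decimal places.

16.000

∂f₁/∂s = 6·s·t - t.
At (3/2, 2) this is 16.000.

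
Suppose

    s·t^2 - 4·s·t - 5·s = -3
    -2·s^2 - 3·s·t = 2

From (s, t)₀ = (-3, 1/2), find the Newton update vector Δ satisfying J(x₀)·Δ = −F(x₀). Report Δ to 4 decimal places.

At (-3, 1/2): F = (23.2500, -15.5000).
Jacobian J = [[t^2 - 4·t - 5, 2·s·t - 4·s], [-4·s - 3·t, -3·s]].
At the point, J = [[-6.7500, 9.0000], [10.5000, 9.0000]] (det J = -155.2500).
Solving J·Δ = −F gives Δ = (2.2464, -0.8986).

(2.2464, -0.8986)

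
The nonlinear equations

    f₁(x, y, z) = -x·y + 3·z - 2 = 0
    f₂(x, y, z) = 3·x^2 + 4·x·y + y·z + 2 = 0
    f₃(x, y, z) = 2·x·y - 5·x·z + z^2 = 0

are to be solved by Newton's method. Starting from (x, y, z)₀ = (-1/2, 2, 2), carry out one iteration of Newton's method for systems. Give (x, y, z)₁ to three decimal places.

(-0.505, 0.164, 0.636)

At (-1/2, 2, 2): F = (5.000, 2.750, 7.000).
Jacobian J = [[-y, -x, 3], [6·x + 4·y, 4·x + z, y], [2·y - 5·z, 2·x, -5·x + 2·z]].
At the point, J = [[-2.000, 0.500, 3.000], [5.000, 0.000, 2.000], [-6.000, -1.000, 6.500]] (det J = -41.250).
Solving J·Δ = −F gives Δ = (-0.005, -1.836, -1.364).
Then the next iterate is (x, y, z)₁ = (-0.505, 0.164, 0.636).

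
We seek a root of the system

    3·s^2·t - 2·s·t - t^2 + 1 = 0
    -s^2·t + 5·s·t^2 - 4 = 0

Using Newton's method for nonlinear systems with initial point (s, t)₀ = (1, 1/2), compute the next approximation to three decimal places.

(0.375, 1.352)

At (1, 1/2): F = (1.250, -3.250).
Jacobian J = [[6·s·t - 2·t, 3·s^2 - 2·s - 2·t], [-2·s·t + 5·t^2, -s^2 + 10·s·t]].
At the point, J = [[2.000, 0.000], [0.250, 4.000]] (det J = 8.000).
Solving J·Δ = −F gives Δ = (-0.625, 0.852).
Then the next iterate is (s, t)₁ = (0.375, 1.352).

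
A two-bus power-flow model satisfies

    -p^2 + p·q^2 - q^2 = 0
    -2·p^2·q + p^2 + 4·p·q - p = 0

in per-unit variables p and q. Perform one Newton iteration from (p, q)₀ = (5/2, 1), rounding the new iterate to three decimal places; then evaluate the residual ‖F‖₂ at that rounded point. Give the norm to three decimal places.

At (5/2, 1): F = (-4.750, 1.250).
Jacobian J = [[-2·p + q^2, 2·p·q - 2·q], [-4·p·q + 2·p + 4·q - 1, -2·p^2 + 4·p]].
At the point, J = [[-4.000, 3.000], [-2.000, -2.500]] (det J = 16.000).
Solving J·Δ = −F gives Δ = (-0.508, 0.906).
Then the next iterate is (p, q)₁ = (1.992, 1.906).
Re-evaluating at (1.992, 1.906): F = (-0.36429, 2.03681), so ‖F‖₂ = 2.069.

2.069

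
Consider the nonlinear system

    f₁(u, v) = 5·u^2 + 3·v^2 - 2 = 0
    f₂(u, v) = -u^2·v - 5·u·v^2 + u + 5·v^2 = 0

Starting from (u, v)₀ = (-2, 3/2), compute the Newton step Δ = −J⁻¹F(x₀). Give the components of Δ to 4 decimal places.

At (-2, 3/2): F = (24.7500, 25.7500).
Jacobian J = [[10·u, 6·v], [-2·u·v - 5·v^2 + 1, -u^2 - 10·u·v + 10·v]].
At the point, J = [[-20.0000, 9.0000], [-4.2500, 41.0000]] (det J = -781.7500).
Solving J·Δ = −F gives Δ = (1.0016, -0.5242).

(1.0016, -0.5242)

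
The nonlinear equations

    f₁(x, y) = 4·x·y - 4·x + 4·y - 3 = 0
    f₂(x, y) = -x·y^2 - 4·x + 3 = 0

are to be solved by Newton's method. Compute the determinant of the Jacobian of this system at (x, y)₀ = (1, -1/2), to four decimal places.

28.0000

J = [[4·y - 4, 4·x + 4], [-y^2 - 4, -2·x·y]].
At the point, J = [[-6.0000, 8.0000], [-4.2500, 1.0000]].
det J = 28.0000.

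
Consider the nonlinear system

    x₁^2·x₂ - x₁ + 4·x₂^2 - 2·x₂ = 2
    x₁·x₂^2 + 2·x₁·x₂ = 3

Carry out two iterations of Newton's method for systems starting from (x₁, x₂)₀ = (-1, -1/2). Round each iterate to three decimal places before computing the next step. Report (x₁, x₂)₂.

(1.183, -1.158)

At (-1, -1/2): F = (0.500, -2.250).
Jacobian J = [[2·x₁·x₂ - 1, x₁^2 + 8·x₂ - 2], [x₂^2 + 2·x₂, 2·x₁·x₂ + 2·x₁]].
At the point, J = [[0.000, -5.000], [-0.750, -1.000]] (det J = -3.750).
Solving J·Δ = −F gives Δ = (-3.133, 0.100).
Then the next iterate is (x₁, x₂)₁ = (-4.133, -0.400).
Round to (-4.133, -0.400) and repeat: F = (-3.25968, -0.35488), J = [[2.30640, 11.88169], [-0.640, -4.95960]].
Δ = (5.316, -0.758), so (x₁, x₂)₂ = (1.183, -1.158).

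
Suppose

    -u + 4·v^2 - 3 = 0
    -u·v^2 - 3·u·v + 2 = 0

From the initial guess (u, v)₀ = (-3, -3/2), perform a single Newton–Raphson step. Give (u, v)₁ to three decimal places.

(-0.889, -0.926)

At (-3, -3/2): F = (9.000, -4.750).
Jacobian J = [[-1, 8·v], [-v^2 - 3·v, -2·u·v - 3·u]].
At the point, J = [[-1.000, -12.000], [2.250, 0.000]] (det J = 27.000).
Solving J·Δ = −F gives Δ = (2.111, 0.574).
Then the next iterate is (u, v)₁ = (-0.889, -0.926).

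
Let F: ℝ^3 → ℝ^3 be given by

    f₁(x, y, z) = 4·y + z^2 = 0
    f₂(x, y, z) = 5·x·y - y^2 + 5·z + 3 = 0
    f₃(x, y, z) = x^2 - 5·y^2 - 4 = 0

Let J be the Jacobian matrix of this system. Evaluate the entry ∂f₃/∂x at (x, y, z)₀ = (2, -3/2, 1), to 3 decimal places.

4.000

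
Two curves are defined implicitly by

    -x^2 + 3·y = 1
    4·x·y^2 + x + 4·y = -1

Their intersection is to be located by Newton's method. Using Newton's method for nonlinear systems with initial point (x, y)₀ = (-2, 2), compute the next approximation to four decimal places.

(-1.7117, 1.2822)

At (-2, 2): F = (1.0000, -25.0000).
Jacobian J = [[-2·x, 3], [4·y^2 + 1, 8·x·y + 4]].
At the point, J = [[4.0000, 3.0000], [17.0000, -28.0000]] (det J = -163.0000).
Solving J·Δ = −F gives Δ = (0.2883, -0.7178).
Then the next iterate is (x, y)₁ = (-1.7117, 1.2822).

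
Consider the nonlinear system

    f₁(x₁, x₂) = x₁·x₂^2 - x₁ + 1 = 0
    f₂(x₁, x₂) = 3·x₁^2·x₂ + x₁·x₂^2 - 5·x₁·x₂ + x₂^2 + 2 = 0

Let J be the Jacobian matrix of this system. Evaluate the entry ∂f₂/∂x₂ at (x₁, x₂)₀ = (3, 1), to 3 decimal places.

∂f₂/∂x₂ = 3·x₁^2 + 2·x₁·x₂ - 5·x₁ + 2·x₂.
At (3, 1) this is 20.000.

20.000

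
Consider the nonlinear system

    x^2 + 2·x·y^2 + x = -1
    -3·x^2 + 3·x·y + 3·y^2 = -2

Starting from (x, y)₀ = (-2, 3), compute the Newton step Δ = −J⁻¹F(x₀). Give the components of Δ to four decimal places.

At (-2, 3): F = (-33.0000, -1.0000).
Jacobian J = [[2·x + 2·y^2 + 1, 4·x·y], [-6·x + 3·y, 3·x + 6·y]].
At the point, J = [[15.0000, -24.0000], [21.0000, 12.0000]] (det J = 684.0000).
Solving J·Δ = −F gives Δ = (0.6140, -0.9912).

(0.6140, -0.9912)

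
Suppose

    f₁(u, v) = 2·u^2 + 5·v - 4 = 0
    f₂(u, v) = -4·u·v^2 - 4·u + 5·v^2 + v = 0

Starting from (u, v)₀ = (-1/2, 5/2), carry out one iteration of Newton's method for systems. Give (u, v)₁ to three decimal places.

At (-1/2, 5/2): F = (9.000, 48.250).
Jacobian J = [[4·u, 5], [-4·v^2 - 4, -8·u·v + 10·v + 1]].
At the point, J = [[-2.000, 5.000], [-29.000, 36.000]] (det J = 73.000).
Solving J·Δ = −F gives Δ = (-1.134, -2.253).
Then the next iterate is (u, v)₁ = (-1.634, 0.247).

(-1.634, 0.247)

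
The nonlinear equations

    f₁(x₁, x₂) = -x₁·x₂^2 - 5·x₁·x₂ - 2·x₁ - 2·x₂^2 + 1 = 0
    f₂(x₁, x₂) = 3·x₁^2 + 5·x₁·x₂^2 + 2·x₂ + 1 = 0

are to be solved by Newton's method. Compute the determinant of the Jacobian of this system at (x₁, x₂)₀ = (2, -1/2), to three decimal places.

77.500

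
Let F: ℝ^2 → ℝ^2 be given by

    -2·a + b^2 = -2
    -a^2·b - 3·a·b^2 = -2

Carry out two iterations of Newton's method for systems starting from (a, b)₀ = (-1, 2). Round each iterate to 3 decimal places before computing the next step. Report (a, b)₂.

(16.714, -8.857)

At (-1, 2): F = (8.000, 12.000).
Jacobian J = [[-2, 2·b], [-2·a·b - 3·b^2, -a^2 - 6·a·b]].
At the point, J = [[-2.000, 4.000], [-8.000, 11.000]] (det J = 10.000).
Solving J·Δ = −F gives Δ = (-4.000, -4.000).
Then the next iterate is (a, b)₁ = (-5.000, -2.000).
Round to (-5.000, -2.000) and repeat: F = (16.000, 112.000), J = [[-2.000, -4.000], [-32.000, -85.000]].
Δ = (21.714, -6.857), so (a, b)₂ = (16.714, -8.857).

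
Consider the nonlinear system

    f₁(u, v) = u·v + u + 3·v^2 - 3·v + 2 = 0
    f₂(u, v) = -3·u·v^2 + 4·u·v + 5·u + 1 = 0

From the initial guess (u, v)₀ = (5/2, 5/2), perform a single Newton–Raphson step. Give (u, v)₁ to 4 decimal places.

At (5/2, 5/2): F = (22.0000, -8.3750).
Jacobian J = [[v + 1, u + 6·v - 3], [-3·v^2 + 4·v + 5, -6·u·v + 4·u]].
At the point, J = [[3.5000, 14.5000], [-3.7500, -27.5000]] (det J = -41.8750).
Solving J·Δ = −F gives Δ = (-11.5478, 1.2701).
Then the next iterate is (u, v)₁ = (-9.0478, 3.7701).

(-9.0478, 3.7701)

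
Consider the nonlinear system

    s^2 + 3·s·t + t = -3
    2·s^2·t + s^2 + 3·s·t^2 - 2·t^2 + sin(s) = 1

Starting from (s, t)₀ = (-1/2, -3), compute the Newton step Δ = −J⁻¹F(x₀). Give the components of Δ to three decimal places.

At (-1/2, -3): F = (4.750, -34.22943).
Jacobian J = [[2·s + 3·t, 3·s + 1], [4·s·t + 2·s + 3·t^2 + cos(s), 2·s^2 + 6·s·t - 4·t]].
At the point, J = [[-10.000, -0.500], [32.87758, 21.500]] (det J = -198.56121).
Solving J·Δ = −F gives Δ = (0.428, 0.937).

(0.428, 0.937)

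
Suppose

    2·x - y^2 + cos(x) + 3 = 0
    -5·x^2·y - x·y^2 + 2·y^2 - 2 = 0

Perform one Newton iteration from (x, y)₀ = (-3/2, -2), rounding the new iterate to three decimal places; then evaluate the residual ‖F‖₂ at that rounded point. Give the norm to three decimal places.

At (-3/2, -2): F = (-3.92926, 34.500).
Jacobian J = [[-sin(x) + 2, -2·y], [-10·x·y - y^2, -5·x^2 - 2·x·y + 4·y]].
At the point, J = [[2.99749, 4.000], [-34.000, -25.250]] (det J = 60.31325).
Solving J·Δ = −F gives Δ = (0.643, 0.500).
Then the next iterate is (x, y)₁ = (-0.857, -1.500).
Re-evaluating at (-0.857, -1.500): F = (-0.30929, 9.93662), so ‖F‖₂ = 9.941.

9.941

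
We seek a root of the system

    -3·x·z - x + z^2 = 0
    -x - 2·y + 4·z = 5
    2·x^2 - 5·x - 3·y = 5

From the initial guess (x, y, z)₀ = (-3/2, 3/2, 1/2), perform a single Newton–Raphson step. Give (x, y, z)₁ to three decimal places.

(-0.387, -1.749, 0.279)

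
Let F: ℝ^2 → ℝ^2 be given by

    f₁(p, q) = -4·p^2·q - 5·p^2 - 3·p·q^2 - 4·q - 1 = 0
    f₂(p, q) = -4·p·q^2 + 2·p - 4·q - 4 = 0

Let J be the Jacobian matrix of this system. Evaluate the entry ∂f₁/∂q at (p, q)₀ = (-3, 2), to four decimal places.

-4.0000

∂f₁/∂q = -4·p^2 - 6·p·q - 4.
At (-3, 2) this is -4.0000.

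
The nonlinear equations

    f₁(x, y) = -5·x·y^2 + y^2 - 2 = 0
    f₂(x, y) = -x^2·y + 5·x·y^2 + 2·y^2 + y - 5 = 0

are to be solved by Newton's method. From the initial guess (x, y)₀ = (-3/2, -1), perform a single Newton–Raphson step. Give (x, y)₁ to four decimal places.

(-7.8644, 1.2542)

At (-3/2, -1): F = (6.5000, -9.2500).
Jacobian J = [[-5·y^2, -10·x·y + 2·y], [-2·x·y + 5·y^2, -x^2 + 10·x·y + 4·y + 1]].
At the point, J = [[-5.0000, -17.0000], [2.0000, 9.7500]] (det J = -14.7500).
Solving J·Δ = −F gives Δ = (-6.3644, 2.2542).
Then the next iterate is (x, y)₁ = (-7.8644, 1.2542).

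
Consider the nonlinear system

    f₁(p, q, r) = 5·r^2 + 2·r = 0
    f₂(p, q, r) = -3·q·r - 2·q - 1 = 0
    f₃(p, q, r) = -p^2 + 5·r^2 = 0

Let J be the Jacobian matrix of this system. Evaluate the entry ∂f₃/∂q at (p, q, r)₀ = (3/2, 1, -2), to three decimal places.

0.000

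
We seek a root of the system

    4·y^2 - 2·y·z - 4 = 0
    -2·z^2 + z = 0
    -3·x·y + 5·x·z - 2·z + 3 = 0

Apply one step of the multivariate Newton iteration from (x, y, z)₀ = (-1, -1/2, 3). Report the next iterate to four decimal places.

At (-1, -1/2, 3): F = (0.0000, -15.0000, -19.5000).
Jacobian J = [[0, 8·y - 2·z, -2·y], [0, 0, -4·z + 1], [-3·y + 5·z, -3·x, 5·x - 2]].
At the point, J = [[0.0000, -10.0000, 1.0000], [0.0000, 0.0000, -11.0000], [16.5000, 3.0000, -7.0000]] (det J = 1815.0000).
Solving J·Δ = −F gives Δ = (0.6281, -0.1364, -1.3636).
Then the next iterate is (x, y, z)₁ = (-0.3719, -0.6364, 1.6364).

(-0.3719, -0.6364, 1.6364)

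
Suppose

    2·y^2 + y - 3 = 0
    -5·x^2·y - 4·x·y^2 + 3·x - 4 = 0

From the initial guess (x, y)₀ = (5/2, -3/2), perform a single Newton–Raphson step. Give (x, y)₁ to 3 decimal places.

At (5/2, -3/2): F = (0.000, 27.875).
Jacobian J = [[0, 4·y + 1], [-10·x·y - 4·y^2 + 3, -5·x^2 - 8·x·y]].
At the point, J = [[0.000, -5.000], [31.500, -1.250]] (det J = 157.500).
Solving J·Δ = −F gives Δ = (-0.885, 0.000).
Then the next iterate is (x, y)₁ = (1.615, -1.500).

(1.615, -1.500)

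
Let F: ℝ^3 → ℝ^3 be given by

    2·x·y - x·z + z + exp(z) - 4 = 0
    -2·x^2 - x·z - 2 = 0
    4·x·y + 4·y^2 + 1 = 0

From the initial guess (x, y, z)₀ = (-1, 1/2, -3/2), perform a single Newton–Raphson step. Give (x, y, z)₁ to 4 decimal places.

At (-1, 1/2, -3/2): F = (-7.776870, -5.5000, 0.0000).
Jacobian J = [[2·y - z, 2·x, -x + exp(z) + 1], [-4·x - z, 0, -x], [4·y, 4·x + 8·y, 0]].
At the point, J = [[2.5000, -2.0000, 2.223130], [5.5000, 0.0000, 1.0000], [2.0000, 0.0000, 0.0000]] (det J = -4.0000).
Solving J·Δ = −F gives Δ = (0.0000, 2.2252, 5.5000).
Then the next iterate is (x, y, z)₁ = (-1.0000, 2.7252, 4.0000).

(-1.0000, 2.7252, 4.0000)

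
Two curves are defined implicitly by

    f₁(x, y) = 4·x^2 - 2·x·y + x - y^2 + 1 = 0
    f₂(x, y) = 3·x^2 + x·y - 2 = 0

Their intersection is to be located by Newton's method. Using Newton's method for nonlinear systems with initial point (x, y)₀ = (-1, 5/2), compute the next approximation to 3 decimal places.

At (-1, 5/2): F = (2.750, -1.500).
Jacobian J = [[8·x - 2·y + 1, -2·x - 2·y], [6·x + y, x]].
At the point, J = [[-12.000, -3.000], [-3.500, -1.000]] (det J = 1.500).
Solving J·Δ = −F gives Δ = (4.833, -18.417).
Then the next iterate is (x, y)₁ = (3.833, -15.917).

(3.833, -15.917)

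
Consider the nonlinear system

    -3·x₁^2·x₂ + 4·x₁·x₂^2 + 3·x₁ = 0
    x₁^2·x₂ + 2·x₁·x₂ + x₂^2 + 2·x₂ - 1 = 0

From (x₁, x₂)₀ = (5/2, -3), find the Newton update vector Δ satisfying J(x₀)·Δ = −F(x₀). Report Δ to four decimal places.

(-1.3263, 0.5377)

At (5/2, -3): F = (153.7500, -31.7500).
Jacobian J = [[-6·x₁·x₂ + 4·x₂^2 + 3, -3·x₁^2 + 8·x₁·x₂], [2·x₁·x₂ + 2·x₂, x₁^2 + 2·x₁ + 2·x₂ + 2]].
At the point, J = [[84.0000, -78.7500], [-21.0000, 7.2500]] (det J = -1044.7500).
Solving J·Δ = −F gives Δ = (-1.3263, 0.5377).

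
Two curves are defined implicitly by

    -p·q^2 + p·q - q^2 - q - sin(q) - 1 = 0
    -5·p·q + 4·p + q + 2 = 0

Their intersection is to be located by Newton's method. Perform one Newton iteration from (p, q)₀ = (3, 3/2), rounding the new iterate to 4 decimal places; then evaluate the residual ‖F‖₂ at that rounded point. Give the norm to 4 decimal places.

7.8126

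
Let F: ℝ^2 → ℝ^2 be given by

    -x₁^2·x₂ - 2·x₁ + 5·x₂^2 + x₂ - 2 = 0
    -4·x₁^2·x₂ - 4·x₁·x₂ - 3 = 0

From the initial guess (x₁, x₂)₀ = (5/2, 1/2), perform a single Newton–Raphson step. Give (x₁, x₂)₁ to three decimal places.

At (5/2, 1/2): F = (-8.375, -20.500).
Jacobian J = [[-2·x₁·x₂ - 2, -x₁^2 + 10·x₂ + 1], [-8·x₁·x₂ - 4·x₂, -4·x₁^2 - 4·x₁]].
At the point, J = [[-4.500, -0.250], [-12.000, -35.000]] (det J = 154.500).
Solving J·Δ = −F gives Δ = (-1.864, 0.053).
Then the next iterate is (x₁, x₂)₁ = (0.636, 0.553).

(0.636, 0.553)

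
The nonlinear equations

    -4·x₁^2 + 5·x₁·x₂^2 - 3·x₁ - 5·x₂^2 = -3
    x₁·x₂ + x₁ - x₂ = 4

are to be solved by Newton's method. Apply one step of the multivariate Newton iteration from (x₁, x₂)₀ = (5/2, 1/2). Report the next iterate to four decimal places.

At (5/2, 1/2): F = (-27.6250, -0.7500).
Jacobian J = [[-8·x₁ + 5·x₂^2 - 3, 10·x₁·x₂ - 10·x₂], [x₂ + 1, x₁ - 1]].
At the point, J = [[-21.7500, 7.5000], [1.5000, 1.5000]] (det J = -43.8750).
Solving J·Δ = −F gives Δ = (-0.8162, 1.3162).
Then the next iterate is (x₁, x₂)₁ = (1.6838, 1.8162).

(1.6838, 1.8162)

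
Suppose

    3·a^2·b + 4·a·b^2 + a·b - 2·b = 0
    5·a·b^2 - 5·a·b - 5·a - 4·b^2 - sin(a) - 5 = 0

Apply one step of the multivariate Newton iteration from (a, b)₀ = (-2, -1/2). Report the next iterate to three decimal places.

At (-2, -1/2): F = (-6.000, -2.59070).
Jacobian J = [[6·a·b + 4·b^2 + b, 3·a^2 + 8·a·b + a - 2], [5·b^2 - 5·b - cos(a) - 5, 10·a·b - 5·a - 8·b]].
At the point, J = [[6.500, 16.000], [-0.83385, 24.000]] (det J = 169.34165).
Solving J·Δ = −F gives Δ = (0.606, 0.129).
Then the next iterate is (a, b)₁ = (-1.394, -0.371).

(-1.394, -0.371)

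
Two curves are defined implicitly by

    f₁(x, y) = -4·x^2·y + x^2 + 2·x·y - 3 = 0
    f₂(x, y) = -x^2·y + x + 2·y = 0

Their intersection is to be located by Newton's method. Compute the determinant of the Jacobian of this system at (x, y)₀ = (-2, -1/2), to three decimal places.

6.000

J = [[-8·x·y + 2·x + 2·y, -4·x^2 + 2·x], [-2·x·y + 1, -x^2 + 2]].
At the point, J = [[-13.000, -20.000], [-1.000, -2.000]].
det J = 6.000.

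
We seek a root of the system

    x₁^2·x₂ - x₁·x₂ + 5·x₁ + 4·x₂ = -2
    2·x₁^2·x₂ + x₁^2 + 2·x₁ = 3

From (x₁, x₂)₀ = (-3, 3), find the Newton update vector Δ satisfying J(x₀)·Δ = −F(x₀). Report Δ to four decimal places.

At (-3, 3): F = (35.0000, 54.0000).
Jacobian J = [[2·x₁·x₂ - x₂ + 5, x₁^2 - x₁ + 4], [4·x₁·x₂ + 2·x₁ + 2, 2·x₁^2]].
At the point, J = [[-16.0000, 16.0000], [-40.0000, 18.0000]] (det J = 352.0000).
Solving J·Δ = −F gives Δ = (0.6648, -1.5227).

(0.6648, -1.5227)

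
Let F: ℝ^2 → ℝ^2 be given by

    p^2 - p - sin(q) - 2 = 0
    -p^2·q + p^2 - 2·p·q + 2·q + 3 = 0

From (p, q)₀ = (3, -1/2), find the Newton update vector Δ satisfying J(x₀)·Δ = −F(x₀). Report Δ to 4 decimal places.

At (3, -1/2): F = (4.479426, 18.5000).
Jacobian J = [[2·p - 1, -cos(q)], [-2·p·q + 2·p - 2·q, -p^2 - 2·p + 2]].
At the point, J = [[5.0000, -0.877583], [10.0000, -13.0000]] (det J = -56.224174).
Solving J·Δ = −F gives Δ = (-0.7470, 0.8485).

(-0.7470, 0.8485)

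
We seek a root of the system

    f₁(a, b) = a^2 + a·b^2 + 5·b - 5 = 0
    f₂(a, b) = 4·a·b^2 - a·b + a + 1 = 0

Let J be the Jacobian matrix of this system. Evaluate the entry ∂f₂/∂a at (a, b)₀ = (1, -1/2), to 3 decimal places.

∂f₂/∂a = 4·b^2 - b + 1.
At (1, -1/2) this is 2.500.

2.500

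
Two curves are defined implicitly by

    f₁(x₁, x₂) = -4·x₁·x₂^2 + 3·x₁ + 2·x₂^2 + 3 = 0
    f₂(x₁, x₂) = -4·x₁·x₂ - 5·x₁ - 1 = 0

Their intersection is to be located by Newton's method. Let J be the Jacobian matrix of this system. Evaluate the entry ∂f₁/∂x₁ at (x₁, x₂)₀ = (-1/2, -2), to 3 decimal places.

∂f₁/∂x₁ = -4·x₂^2 + 3.
At (-1/2, -2) this is -13.000.

-13.000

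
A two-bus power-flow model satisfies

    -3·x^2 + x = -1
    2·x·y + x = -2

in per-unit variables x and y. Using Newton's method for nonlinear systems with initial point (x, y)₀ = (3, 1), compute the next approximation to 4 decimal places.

(1.6471, -0.1569)

At (3, 1): F = (-23.0000, 11.0000).
Jacobian J = [[-6·x + 1, 0], [2·y + 1, 2·x]].
At the point, J = [[-17.0000, 0.0000], [3.0000, 6.0000]] (det J = -102.0000).
Solving J·Δ = −F gives Δ = (-1.3529, -1.1569).
Then the next iterate is (x, y)₁ = (1.6471, -0.1569).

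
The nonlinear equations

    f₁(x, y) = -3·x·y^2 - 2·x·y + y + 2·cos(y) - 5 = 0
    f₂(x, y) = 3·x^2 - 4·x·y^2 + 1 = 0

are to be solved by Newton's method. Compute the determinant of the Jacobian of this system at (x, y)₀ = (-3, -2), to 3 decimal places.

-540.168

J = [[-3·y^2 - 2·y, -6·x·y - 2·x - 2·sin(y) + 1], [6·x - 4·y^2, -8·x·y]].
At the point, J = [[-8.000, -27.18141], [-34.000, -48.000]].
det J = -540.168.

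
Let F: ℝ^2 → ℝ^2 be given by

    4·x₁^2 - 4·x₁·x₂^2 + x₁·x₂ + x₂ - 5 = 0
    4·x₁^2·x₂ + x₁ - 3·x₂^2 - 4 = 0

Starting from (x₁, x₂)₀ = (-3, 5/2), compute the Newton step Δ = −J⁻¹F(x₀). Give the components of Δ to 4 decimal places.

(0.6565, -1.2150)

At (-3, 5/2): F = (101.0000, 64.2500).
Jacobian J = [[8·x₁ - 4·x₂^2 + x₂, -8·x₁·x₂ + x₁ + 1], [8·x₁·x₂ + 1, 4·x₁^2 - 6·x₂]].
At the point, J = [[-46.5000, 58.0000], [-59.0000, 21.0000]] (det J = 2445.5000).
Solving J·Δ = −F gives Δ = (0.6565, -1.2150).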